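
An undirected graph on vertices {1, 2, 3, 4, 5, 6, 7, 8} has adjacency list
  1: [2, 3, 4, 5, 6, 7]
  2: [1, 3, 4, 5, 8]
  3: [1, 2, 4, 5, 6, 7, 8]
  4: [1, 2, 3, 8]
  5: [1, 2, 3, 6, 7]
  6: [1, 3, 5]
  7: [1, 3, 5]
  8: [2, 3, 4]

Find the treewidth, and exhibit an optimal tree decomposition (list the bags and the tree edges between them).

Treewidth 3.
One optimal decomposition is:
Bags: B1 = {1, 2, 3, 4}  B2 = {1, 2, 3, 5}  B3 = {1, 3, 5, 7}  B4 = {1, 3, 5, 6}  B5 = {2, 3, 4, 8}
Tree: B1–B2, B2–B3, B3–B4, B1–B5

Every bag has size at most 4, so the width is 4 − 1 = 3 and tw(G) ≤ 3. On the other hand G contains the 4-clique {2, 3, 4, 8}. A clique must lie in a single bag of any decomposition, so no decomposition can have width below 3. Hence tw(G) = 3 exactly.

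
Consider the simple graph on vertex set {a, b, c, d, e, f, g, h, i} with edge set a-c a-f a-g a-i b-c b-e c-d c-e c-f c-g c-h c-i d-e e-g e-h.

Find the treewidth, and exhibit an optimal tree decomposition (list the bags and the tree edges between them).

Every bag has size at most 3, so the width is 3 − 1 = 2 and tw(G) ≤ 2. For the lower bound, the 3 vertices {a, c, g} are pairwise adjacent, and any tree decomposition puts a clique entirely inside one bag — forcing width ≥ 2. The upper and lower bounds meet at 2, so that is the treewidth.

Treewidth 2.
Bags: B1 = {a, c, g}  B2 = {a, c, i}  B3 = {c, e, g}  B4 = {c, e, h}  B5 = {a, c, f}  B6 = {c, d, e}  B7 = {b, c, e}
Tree: B1–B2, B1–B3, B3–B4, B1–B5, B4–B6, B4–B7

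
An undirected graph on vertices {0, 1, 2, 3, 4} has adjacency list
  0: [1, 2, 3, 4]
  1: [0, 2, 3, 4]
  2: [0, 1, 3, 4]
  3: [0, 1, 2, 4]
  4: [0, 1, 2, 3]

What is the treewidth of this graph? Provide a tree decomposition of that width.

Treewidth 4.
One such decomposition:
Bags: B1 = {0, 1, 2, 3, 4}
Tree: (single bag)

A single bag containing all 5 vertices is trivially a valid decomposition of width 4. For the lower bound, the 5 vertices {0, 1, 2, 3, 4} are pairwise adjacent, and any tree decomposition puts a clique entirely inside one bag — forcing width ≥ 4. Combining the bounds, tw(G) = 4.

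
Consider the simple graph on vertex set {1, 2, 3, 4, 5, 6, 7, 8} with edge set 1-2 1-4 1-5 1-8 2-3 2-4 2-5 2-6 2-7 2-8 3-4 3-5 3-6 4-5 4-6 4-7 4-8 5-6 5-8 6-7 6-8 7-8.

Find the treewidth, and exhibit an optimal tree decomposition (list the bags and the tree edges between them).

Every bag has size at most 5, so the width is 5 − 1 = 4 and tw(G) ≤ 4. Conversely, {1, 2, 4, 5, 8} is a clique of size 5, and the vertices of any clique must share a bag in every tree decomposition; so some bag has ≥ 5 vertices and tw(G) ≥ 4. Hence tw(G) = 4 exactly.

Treewidth 4.
One such decomposition:
Bags: B1 = {2, 4, 5, 6, 8}  B2 = {1, 2, 4, 5, 8}  B3 = {2, 3, 4, 5, 6}  B4 = {2, 4, 6, 7, 8}
Tree: B1–B2, B1–B3, B1–B4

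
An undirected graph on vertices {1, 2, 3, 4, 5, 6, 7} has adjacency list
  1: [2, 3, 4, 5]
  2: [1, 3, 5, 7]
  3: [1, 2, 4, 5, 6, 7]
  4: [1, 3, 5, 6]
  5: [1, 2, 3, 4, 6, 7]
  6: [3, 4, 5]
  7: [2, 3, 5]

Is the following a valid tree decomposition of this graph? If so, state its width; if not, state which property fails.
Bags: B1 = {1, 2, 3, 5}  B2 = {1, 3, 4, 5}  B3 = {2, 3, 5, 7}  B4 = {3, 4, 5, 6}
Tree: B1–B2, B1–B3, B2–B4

Yes; width 3.

Vertex coverage: the bags together contain {1, 2, 3, 4, 5, 6, 7}, the full vertex set. Edge coverage: each edge of G has both endpoints in at least one bag. Running intersection: for every vertex, the bags containing it form a connected subtree. All three properties hold, so this is a valid tree decomposition of width max|bag| − 1 = 3, and hence tw(G) ≤ 3.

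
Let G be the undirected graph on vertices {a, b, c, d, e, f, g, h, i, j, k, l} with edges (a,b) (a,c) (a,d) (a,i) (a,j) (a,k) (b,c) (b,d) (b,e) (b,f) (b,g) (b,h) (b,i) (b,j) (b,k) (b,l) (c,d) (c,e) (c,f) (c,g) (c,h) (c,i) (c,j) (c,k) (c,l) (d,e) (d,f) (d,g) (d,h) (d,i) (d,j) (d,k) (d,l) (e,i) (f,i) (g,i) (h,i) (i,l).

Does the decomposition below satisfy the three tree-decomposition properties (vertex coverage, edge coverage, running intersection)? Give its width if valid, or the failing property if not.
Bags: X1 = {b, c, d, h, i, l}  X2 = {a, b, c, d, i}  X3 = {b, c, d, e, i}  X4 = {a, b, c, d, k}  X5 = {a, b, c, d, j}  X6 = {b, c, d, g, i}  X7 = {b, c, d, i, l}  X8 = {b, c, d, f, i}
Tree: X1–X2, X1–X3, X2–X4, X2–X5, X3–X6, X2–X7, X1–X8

A tree decomposition must satisfy three properties: every vertex lies in some bag; for every edge, both endpoints lie together in some bag; and for every vertex, the bags containing it form a connected subtree. Here bags containing vertex l are not connected in the tree, so the decomposition is invalid.

No — bags containing vertex l are not connected in the tree.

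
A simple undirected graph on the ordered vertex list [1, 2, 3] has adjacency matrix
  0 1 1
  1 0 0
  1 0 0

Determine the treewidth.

1

A width-1 tree decomposition is:
Bags: B1 = {1, 2}  B2 = {1, 3}
Tree: B1–B2
The largest bag has 2 vertices, giving width 1; this decomposition certifies tw(G) ≤ 1. Since G has at least one edge (e.g. 1–2), it is not an edgeless graph, so tw(G) ≥ 1. Hence tw(G) = 1 exactly.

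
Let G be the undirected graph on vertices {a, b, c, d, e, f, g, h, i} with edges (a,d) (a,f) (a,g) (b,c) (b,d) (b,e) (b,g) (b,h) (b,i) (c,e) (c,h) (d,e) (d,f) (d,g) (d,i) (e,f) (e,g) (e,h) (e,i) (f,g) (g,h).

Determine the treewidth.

3

A width-3 tree decomposition is:
Bags: B1 = {b, e, g, h}  B2 = {b, d, e, g}  B3 = {d, e, f, g}  B4 = {b, c, e, h}  B5 = {a, d, f, g}  B6 = {b, d, e, i}
Tree: B1–B2, B2–B3, B1–B4, B3–B5, B2–B6
Every bag has size at most 4, so the width is 4 − 1 = 3 and tw(G) ≤ 3. Conversely, {d, e, f, g} is a clique of size 4, and the vertices of any clique must share a bag in every tree decomposition; so some bag has ≥ 4 vertices and tw(G) ≥ 3. Therefore the treewidth is 3.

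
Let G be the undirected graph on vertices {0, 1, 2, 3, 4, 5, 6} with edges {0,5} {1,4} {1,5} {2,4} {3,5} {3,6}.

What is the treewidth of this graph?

1

A width-1 tree decomposition is:
Bags: B1 = {1, 4}  B2 = {1, 5}  B3 = {0, 5}  B4 = {3, 5}  B5 = {2, 4}  B6 = {3, 6}
Tree: B1–B2, B2–B3, B3–B4, B1–B5, B4–B6
Every bag has size at most 2, so the width is 2 − 1 = 1 and tw(G) ≤ 1. Any graph with an edge has treewidth ≥ 1, and G has the edge 4–1. Hence tw(G) = 1 exactly.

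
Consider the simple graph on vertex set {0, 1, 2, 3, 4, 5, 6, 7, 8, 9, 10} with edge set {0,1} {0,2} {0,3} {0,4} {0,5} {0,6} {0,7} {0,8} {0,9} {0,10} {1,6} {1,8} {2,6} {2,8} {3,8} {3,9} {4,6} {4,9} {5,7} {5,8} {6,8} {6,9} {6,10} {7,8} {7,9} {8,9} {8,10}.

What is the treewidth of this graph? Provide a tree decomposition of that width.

Treewidth 3.
One such decomposition:
Bags: B1 = {0, 1, 6, 8}  B2 = {0, 6, 8, 9}  B3 = {0, 7, 8, 9}  B4 = {0, 6, 8, 10}  B5 = {0, 5, 7, 8}  B6 = {0, 2, 6, 8}  B7 = {0, 4, 6, 9}  B8 = {0, 3, 8, 9}
Tree: B1–B2, B2–B3, B2–B4, B3–B5, B1–B6, B2–B7, B3–B8

The largest bag has 4 vertices, giving width 3; this decomposition certifies tw(G) ≤ 3. On the other hand G contains the 4-clique {0, 3, 8, 9}. A clique must lie in a single bag of any decomposition, so no decomposition can have width below 3. Hence tw(G) = 3 exactly.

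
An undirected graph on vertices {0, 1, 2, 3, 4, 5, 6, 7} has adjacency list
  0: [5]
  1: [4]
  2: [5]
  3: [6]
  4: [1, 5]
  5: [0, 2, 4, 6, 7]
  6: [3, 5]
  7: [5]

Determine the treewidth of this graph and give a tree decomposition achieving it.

Every bag has size at most 2, so the width is 2 − 1 = 1 and tw(G) ≤ 1. G has an edge, so its treewidth is at least 1. Hence tw(G) = 1 exactly.

Treewidth 1.
One such decomposition:
Bags: B1 = {0, 5}  B2 = {5, 7}  B3 = {2, 5}  B4 = {4, 5}  B5 = {5, 6}  B6 = {3, 6}  B7 = {1, 4}
Tree: B1–B2, B2–B3, B3–B4, B4–B5, B5–B6, B4–B7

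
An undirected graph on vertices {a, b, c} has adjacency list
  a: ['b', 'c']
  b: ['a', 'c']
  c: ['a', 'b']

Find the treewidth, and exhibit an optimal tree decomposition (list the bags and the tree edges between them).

Treewidth 2.
One such decomposition:
Bags: B1 = {a, b, c}
Tree: (single bag)

With just one bag of size 3, the width is 3 − 1 = 2, so tw(G) ≤ 2. On the other hand G contains the 3-clique {a, b, c}. A clique must lie in a single bag of any decomposition, so no decomposition can have width below 2. Hence tw(G) = 2 exactly.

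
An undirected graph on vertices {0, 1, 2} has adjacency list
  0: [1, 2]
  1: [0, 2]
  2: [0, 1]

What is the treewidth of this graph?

2

A width-2 tree decomposition is:
Bags: B1 = {0, 1, 2}
Tree: (single bag)
A single bag containing all 3 vertices is trivially a valid decomposition of width 2. On the other hand G contains the 3-clique {0, 1, 2}. A clique must lie in a single bag of any decomposition, so no decomposition can have width below 2. The upper and lower bounds meet at 2, so that is the treewidth.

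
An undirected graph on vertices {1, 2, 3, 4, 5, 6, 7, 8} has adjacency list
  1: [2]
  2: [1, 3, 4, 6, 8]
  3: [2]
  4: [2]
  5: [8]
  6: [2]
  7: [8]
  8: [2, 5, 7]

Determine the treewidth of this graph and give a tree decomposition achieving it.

Treewidth 1.
Bags: B1 = {2, 8}  B2 = {7, 8}  B3 = {1, 2}  B4 = {2, 3}  B5 = {2, 4}  B6 = {2, 6}  B7 = {5, 8}
Tree: B1–B2, B1–B3, B1–B4, B1–B5, B3–B6, B2–B7

Every bag has size at most 2, so the width is 2 − 1 = 1 and tw(G) ≤ 1. Since G has at least one edge (e.g. 2–8), it is not an edgeless graph, so tw(G) ≥ 1. Combining the bounds, tw(G) = 1.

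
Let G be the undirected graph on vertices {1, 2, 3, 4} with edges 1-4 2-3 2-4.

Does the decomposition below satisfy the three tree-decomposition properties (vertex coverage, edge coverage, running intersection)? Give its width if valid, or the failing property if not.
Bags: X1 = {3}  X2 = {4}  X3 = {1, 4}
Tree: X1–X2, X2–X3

A tree decomposition must satisfy three properties: every vertex lies in some bag; for every edge, both endpoints lie together in some bag; and for every vertex, the bags containing it form a connected subtree. Here vertex 2 appears in no bag, so the decomposition is invalid.

No — vertex 2 appears in no bag.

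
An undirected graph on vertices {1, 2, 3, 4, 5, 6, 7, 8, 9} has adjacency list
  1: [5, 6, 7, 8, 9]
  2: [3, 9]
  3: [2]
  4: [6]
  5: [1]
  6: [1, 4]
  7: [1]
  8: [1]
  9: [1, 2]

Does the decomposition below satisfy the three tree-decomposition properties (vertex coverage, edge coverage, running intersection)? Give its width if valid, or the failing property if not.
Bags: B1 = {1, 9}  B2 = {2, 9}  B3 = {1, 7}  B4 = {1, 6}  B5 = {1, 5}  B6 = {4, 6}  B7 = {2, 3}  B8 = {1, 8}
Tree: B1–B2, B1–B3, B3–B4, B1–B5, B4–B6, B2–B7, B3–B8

Yes; width 1.

Every vertex of G appears in some bag (union = {1, 2, 3, 4, 5, 6, 7, 8, 9}); every edge is covered by a bag; and for each vertex v the set of bags containing v is connected in the bag tree. The decomposition is therefore valid. The largest bag has 2 vertices, so the width is 1.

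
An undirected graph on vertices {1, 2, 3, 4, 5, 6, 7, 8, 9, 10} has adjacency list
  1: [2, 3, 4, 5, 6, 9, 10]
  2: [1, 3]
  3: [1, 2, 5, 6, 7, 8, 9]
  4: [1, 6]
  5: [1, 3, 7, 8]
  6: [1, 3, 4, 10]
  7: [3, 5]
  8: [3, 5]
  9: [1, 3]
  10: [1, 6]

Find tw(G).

A width-2 tree decomposition is:
Bags: B1 = {1, 3, 5}  B2 = {1, 2, 3}  B3 = {1, 3, 6}  B4 = {3, 5, 8}  B5 = {3, 5, 7}  B6 = {1, 6, 10}  B7 = {1, 3, 9}  B8 = {1, 4, 6}
Tree: B1–B2, B1–B3, B1–B4, B4–B5, B3–B6, B1–B7, B6–B8
The largest bag has 3 vertices, giving width 2; this decomposition certifies tw(G) ≤ 2. Conversely, {3, 5, 8} is a clique of size 3, and the vertices of any clique must share a bag in every tree decomposition; so some bag has ≥ 3 vertices and tw(G) ≥ 2. Therefore the treewidth is 2.

2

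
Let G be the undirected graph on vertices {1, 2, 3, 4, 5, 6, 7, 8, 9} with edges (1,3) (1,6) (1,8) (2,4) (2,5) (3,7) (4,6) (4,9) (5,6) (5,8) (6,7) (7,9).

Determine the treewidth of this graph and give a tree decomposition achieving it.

Each bag holds 4 vertices, so the decomposition has width 3, which upper-bounds the treewidth. For the lower bound: the 4 vertex sets {2,4,9}, {5}, {6}, {1,3,7,8} are disjoint, each induces a connected subgraph, and every pair is joined by at least one edge of G. Contracting each set to a single vertex therefore yields K_{4} as a minor, and since treewidth is minor-monotone, tw(G) ≥ tw(K_{4}) = 3. Hence tw(G) = 3 exactly.

Treewidth 3.
One such decomposition:
Bags: B1 = {2, 4, 5, 9}  B2 = {4, 5, 6, 9}  B3 = {5, 6, 7, 9}  B4 = {5, 6, 7, 8}  B5 = {1, 6, 7, 8}  B6 = {1, 3, 7, 8}
Tree: B1–B2, B2–B3, B3–B4, B4–B5, B5–B6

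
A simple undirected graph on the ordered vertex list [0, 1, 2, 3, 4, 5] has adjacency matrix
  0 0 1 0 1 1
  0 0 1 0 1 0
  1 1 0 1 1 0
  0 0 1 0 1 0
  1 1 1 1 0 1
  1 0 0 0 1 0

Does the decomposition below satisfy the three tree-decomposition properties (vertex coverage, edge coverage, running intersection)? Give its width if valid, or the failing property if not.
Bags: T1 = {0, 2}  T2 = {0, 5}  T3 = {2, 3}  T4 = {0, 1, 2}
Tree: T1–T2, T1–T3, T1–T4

No — vertex 4 appears in no bag.

A tree decomposition must satisfy three properties: every vertex lies in some bag; for every edge, both endpoints lie together in some bag; and for every vertex, the bags containing it form a connected subtree. Here vertex 4 appears in no bag, so the decomposition is invalid.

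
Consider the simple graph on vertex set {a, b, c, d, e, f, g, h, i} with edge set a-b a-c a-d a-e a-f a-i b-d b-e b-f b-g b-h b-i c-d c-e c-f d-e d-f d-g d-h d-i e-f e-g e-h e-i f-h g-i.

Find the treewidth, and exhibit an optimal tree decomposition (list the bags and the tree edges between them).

Treewidth 4.
One such decomposition:
Bags: B1 = {a, b, d, e, i}  B2 = {a, b, d, e, f}  B3 = {b, d, e, f, h}  B4 = {a, c, d, e, f}  B5 = {b, d, e, g, i}
Tree: B1–B2, B2–B3, B2–B4, B1–B5

Every bag has size at most 5, so the width is 5 − 1 = 4 and tw(G) ≤ 4. On the other hand G contains the 5-clique {a, c, d, e, f}. A clique must lie in a single bag of any decomposition, so no decomposition can have width below 4. Hence tw(G) = 4 exactly.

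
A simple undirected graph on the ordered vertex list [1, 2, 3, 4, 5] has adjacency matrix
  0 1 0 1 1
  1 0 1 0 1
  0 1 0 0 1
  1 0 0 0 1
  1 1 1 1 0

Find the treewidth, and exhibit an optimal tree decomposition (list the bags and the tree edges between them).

Treewidth 2.
One optimal decomposition is:
Bags: B1 = {2, 3, 5}  B2 = {1, 2, 5}  B3 = {1, 4, 5}
Tree: B1–B2, B2–B3

Each bag holds 3 vertices, so the decomposition has width 2, which upper-bounds the treewidth. Conversely, {1, 2, 5} is a clique of size 3, and the vertices of any clique must share a bag in every tree decomposition; so some bag has ≥ 3 vertices and tw(G) ≥ 2. Hence tw(G) = 2 exactly.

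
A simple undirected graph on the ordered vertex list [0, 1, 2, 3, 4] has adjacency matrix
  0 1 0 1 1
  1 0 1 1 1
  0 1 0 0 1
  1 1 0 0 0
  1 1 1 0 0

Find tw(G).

2

A width-2 tree decomposition is:
Bags: B1 = {0, 1, 4}  B2 = {1, 2, 4}  B3 = {0, 1, 3}
Tree: B1–B2, B1–B3
Each bag holds 3 vertices, so the decomposition has width 2, which upper-bounds the treewidth. For the lower bound, the 3 vertices {0, 1, 3} are pairwise adjacent, and any tree decomposition puts a clique entirely inside one bag — forcing width ≥ 2. Hence tw(G) = 2 exactly.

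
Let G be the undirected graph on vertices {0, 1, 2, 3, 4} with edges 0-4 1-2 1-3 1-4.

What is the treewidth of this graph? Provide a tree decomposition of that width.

The largest bag has 2 vertices, giving width 1; this decomposition certifies tw(G) ≤ 1. G has an edge, so its treewidth is at least 1. The upper and lower bounds meet at 1, so that is the treewidth.

Treewidth 1.
One such decomposition:
Bags: B1 = {1, 4}  B2 = {0, 4}  B3 = {1, 2}  B4 = {1, 3}
Tree: B1–B2, B1–B3, B1–B4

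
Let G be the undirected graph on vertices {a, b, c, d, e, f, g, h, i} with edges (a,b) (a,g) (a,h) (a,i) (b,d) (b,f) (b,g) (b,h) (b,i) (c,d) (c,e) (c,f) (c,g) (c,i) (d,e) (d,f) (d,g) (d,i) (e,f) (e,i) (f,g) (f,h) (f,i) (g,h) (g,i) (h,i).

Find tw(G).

4

A width-4 tree decomposition is:
Bags: B1 = {b, d, f, g, i}  B2 = {c, d, f, g, i}  B3 = {b, f, g, h, i}  B4 = {c, d, e, f, i}  B5 = {a, b, g, h, i}
Tree: B1–B2, B1–B3, B2–B4, B3–B5
The largest bag has 5 vertices, giving width 4; this decomposition certifies tw(G) ≤ 4. Conversely, {a, b, g, h, i} is a clique of size 5, and the vertices of any clique must share a bag in every tree decomposition; so some bag has ≥ 5 vertices and tw(G) ≥ 4. The upper and lower bounds meet at 4, so that is the treewidth.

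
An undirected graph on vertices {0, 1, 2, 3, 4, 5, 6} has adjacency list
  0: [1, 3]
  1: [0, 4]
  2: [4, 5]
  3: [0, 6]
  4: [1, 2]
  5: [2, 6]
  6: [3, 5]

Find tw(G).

2

A width-2 tree decomposition is:
Bags: B1 = {0, 1, 3}  B2 = {1, 3, 4}  B3 = {2, 3, 4}  B4 = {2, 3, 5}  B5 = {3, 5, 6}
Tree: B1–B2, B2–B3, B3–B4, B4–B5
Every bag has size at most 3, so the width is 3 − 1 = 2 and tw(G) ≤ 2. The edges 3–0–1–4–2–5–6–3 form a cycle, so G is not a tree and its treewidth is at least 2. Combining the bounds, tw(G) = 2.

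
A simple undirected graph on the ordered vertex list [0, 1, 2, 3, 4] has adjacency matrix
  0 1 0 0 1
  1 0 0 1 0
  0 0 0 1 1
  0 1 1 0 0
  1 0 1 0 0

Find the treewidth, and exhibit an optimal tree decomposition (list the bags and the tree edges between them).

The largest bag has 3 vertices, giving width 2; this decomposition certifies tw(G) ≤ 2. The edges 2–4–0–1–3–2 form a cycle, so G is not a tree and its treewidth is at least 2. Therefore the treewidth is 2.

Treewidth 2.
One such decomposition:
Bags: B1 = {0, 2, 4}  B2 = {0, 1, 2}  B3 = {1, 2, 3}
Tree: B1–B2, B2–B3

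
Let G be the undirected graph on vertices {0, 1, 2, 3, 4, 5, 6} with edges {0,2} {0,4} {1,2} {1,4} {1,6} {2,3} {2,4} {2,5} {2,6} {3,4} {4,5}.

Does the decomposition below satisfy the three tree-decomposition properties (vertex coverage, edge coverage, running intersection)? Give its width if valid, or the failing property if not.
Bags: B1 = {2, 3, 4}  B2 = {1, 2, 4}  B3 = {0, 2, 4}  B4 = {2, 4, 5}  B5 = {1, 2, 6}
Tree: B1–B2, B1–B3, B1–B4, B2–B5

Checking the three conditions: (i) the bags cover all of {0, 1, 2, 3, 4, 5, 6}; (ii) for each edge, some bag contains both endpoints; (iii) the bags containing any fixed vertex form a subtree. All hold, so the decomposition is valid with width 3 − 1 = 2.

Yes; width 2.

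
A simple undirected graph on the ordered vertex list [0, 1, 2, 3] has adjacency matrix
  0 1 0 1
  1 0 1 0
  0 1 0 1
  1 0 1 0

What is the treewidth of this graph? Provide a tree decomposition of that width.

Treewidth 2.
One optimal decomposition is:
Bags: B1 = {0, 2, 3}  B2 = {0, 1, 2}
Tree: B1–B2

Each bag holds 3 vertices, so the decomposition has width 2, which upper-bounds the treewidth. Since 0–3–2–1–0 is a cycle in G, G is not acyclic. Forests are exactly the graphs of treewidth ≤ 1, so tw(G) ≥ 2. Combining the bounds, tw(G) = 2.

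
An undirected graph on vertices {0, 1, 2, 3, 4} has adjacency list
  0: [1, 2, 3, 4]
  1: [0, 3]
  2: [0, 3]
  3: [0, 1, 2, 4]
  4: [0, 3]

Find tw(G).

A width-2 tree decomposition is:
Bags: B1 = {0, 1, 3}  B2 = {0, 3, 4}  B3 = {0, 2, 3}
Tree: B1–B2, B1–B3
The largest bag has 3 vertices, giving width 2; this decomposition certifies tw(G) ≤ 2. On the other hand G contains the 3-clique {0, 1, 3}. A clique must lie in a single bag of any decomposition, so no decomposition can have width below 2. Therefore the treewidth is 2.

2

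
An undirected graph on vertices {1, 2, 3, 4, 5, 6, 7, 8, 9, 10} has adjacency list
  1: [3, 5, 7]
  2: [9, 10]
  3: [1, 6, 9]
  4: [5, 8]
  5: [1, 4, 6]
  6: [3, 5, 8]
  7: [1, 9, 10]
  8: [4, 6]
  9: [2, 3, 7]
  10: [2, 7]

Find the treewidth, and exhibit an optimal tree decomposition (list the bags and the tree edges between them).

Treewidth 2.
One such decomposition:
Bags: B1 = {2, 9, 10}  B2 = {7, 9, 10}  B3 = {3, 7, 9}  B4 = {1, 3, 7}  B5 = {1, 3, 6}  B6 = {1, 5, 6}  B7 = {5, 6, 8}  B8 = {4, 5, 8}
Tree: B1–B2, B2–B3, B3–B4, B4–B5, B5–B6, B6–B7, B7–B8

Each bag holds 3 vertices, so the decomposition has width 2, which upper-bounds the treewidth. For the lower bound, G contains the cycle 2–10–7–9–2, so G is not a forest; only forests have treewidth ≤ 1, hence tw(G) ≥ 2. Therefore the treewidth is 2.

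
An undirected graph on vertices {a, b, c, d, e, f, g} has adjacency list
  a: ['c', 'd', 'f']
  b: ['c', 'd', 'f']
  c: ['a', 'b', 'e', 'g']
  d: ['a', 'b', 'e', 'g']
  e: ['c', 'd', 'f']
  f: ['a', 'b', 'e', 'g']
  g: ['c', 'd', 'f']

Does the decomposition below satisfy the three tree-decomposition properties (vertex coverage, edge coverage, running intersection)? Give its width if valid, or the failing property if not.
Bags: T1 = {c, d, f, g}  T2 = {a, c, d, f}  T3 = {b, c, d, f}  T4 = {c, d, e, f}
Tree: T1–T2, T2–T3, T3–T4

Yes; width 3.

Every vertex of G appears in some bag (union = {a, b, c, d, e, f, g}); every edge is covered by a bag; and for each vertex v the set of bags containing v is connected in the bag tree. The decomposition is therefore valid. The largest bag has 4 vertices, so the width is 3.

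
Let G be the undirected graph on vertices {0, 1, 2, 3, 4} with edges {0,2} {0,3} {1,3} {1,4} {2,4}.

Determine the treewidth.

A width-2 tree decomposition is:
Bags: B1 = {0, 2, 3}  B2 = {2, 3, 4}  B3 = {1, 3, 4}
Tree: B1–B2, B2–B3
Each bag holds 3 vertices, so the decomposition has width 2, which upper-bounds the treewidth. The edges 3–0–2–4–1–3 form a cycle, so G is not a tree and its treewidth is at least 2. Hence tw(G) = 2 exactly.

2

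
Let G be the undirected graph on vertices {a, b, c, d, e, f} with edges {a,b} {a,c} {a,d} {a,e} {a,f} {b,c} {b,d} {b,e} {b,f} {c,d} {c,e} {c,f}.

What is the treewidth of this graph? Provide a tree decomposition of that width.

The largest bag has 4 vertices, giving width 3; this decomposition certifies tw(G) ≤ 3. Conversely, {a, b, c, d} is a clique of size 4, and the vertices of any clique must share a bag in every tree decomposition; so some bag has ≥ 4 vertices and tw(G) ≥ 3. Hence tw(G) = 3 exactly.

Treewidth 3.
One optimal decomposition is:
Bags: B1 = {a, b, c, e}  B2 = {a, b, c, d}  B3 = {a, b, c, f}
Tree: B1–B2, B2–B3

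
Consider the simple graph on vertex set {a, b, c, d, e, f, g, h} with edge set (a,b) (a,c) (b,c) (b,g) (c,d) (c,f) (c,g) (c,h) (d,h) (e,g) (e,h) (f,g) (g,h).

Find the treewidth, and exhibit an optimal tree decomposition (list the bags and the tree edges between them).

Treewidth 2.
One optimal decomposition is:
Bags: B1 = {c, g, h}  B2 = {c, f, g}  B3 = {e, g, h}  B4 = {c, d, h}  B5 = {b, c, g}  B6 = {a, b, c}
Tree: B1–B2, B1–B3, B1–B4, B2–B5, B5–B6

The largest bag has 3 vertices, giving width 2; this decomposition certifies tw(G) ≤ 2. Conversely, {e, g, h} is a clique of size 3, and the vertices of any clique must share a bag in every tree decomposition; so some bag has ≥ 3 vertices and tw(G) ≥ 2. The upper and lower bounds meet at 2, so that is the treewidth.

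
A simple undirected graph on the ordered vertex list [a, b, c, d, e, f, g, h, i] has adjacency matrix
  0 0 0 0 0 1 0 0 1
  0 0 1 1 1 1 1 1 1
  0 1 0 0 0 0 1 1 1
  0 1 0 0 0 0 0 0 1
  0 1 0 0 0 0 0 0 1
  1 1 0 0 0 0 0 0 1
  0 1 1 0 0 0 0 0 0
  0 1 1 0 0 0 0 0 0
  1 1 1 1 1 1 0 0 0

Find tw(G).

A width-2 tree decomposition is:
Bags: B1 = {b, c, i}  B2 = {b, e, i}  B3 = {b, d, i}  B4 = {b, c, h}  B5 = {b, f, i}  B6 = {a, f, i}  B7 = {b, c, g}
Tree: B1–B2, B1–B3, B1–B4, B1–B5, B5–B6, B1–B7
Each bag holds 3 vertices, so the decomposition has width 2, which upper-bounds the treewidth. On the other hand G contains the 3-clique {a, f, i}. A clique must lie in a single bag of any decomposition, so no decomposition can have width below 2. Therefore the treewidth is 2.

2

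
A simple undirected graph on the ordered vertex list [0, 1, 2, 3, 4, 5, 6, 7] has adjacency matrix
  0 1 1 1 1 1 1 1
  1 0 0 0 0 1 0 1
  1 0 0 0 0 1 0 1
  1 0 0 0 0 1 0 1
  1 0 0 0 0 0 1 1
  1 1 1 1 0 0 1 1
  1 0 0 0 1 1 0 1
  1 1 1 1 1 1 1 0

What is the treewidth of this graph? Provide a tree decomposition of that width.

The largest bag has 4 vertices, giving width 3; this decomposition certifies tw(G) ≤ 3. On the other hand G contains the 4-clique {0, 4, 6, 7}. A clique must lie in a single bag of any decomposition, so no decomposition can have width below 3. Hence tw(G) = 3 exactly.

Treewidth 3.
Bags: B1 = {0, 5, 6, 7}  B2 = {0, 1, 5, 7}  B3 = {0, 4, 6, 7}  B4 = {0, 2, 5, 7}  B5 = {0, 3, 5, 7}
Tree: B1–B2, B1–B3, B2–B4, B1–B5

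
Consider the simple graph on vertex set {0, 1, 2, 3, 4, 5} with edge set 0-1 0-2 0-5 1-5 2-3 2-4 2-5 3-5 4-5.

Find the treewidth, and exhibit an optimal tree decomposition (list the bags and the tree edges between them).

Treewidth 2.
One such decomposition:
Bags: B1 = {0, 2, 5}  B2 = {2, 3, 5}  B3 = {0, 1, 5}  B4 = {2, 4, 5}
Tree: B1–B2, B1–B3, B1–B4

Each bag holds 3 vertices, so the decomposition has width 2, which upper-bounds the treewidth. Conversely, {0, 1, 5} is a clique of size 3, and the vertices of any clique must share a bag in every tree decomposition; so some bag has ≥ 3 vertices and tw(G) ≥ 2. Hence tw(G) = 2 exactly.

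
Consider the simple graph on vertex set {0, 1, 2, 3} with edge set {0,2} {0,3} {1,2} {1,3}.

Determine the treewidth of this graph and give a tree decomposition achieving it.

Treewidth 2.
Bags: B1 = {0, 1, 2}  B2 = {0, 1, 3}
Tree: B1–B2

Each bag holds 3 vertices, so the decomposition has width 2, which upper-bounds the treewidth. For the lower bound, G contains the cycle 0–2–1–3–0, so G is not a forest; only forests have treewidth ≤ 1, hence tw(G) ≥ 2. Therefore the treewidth is 2.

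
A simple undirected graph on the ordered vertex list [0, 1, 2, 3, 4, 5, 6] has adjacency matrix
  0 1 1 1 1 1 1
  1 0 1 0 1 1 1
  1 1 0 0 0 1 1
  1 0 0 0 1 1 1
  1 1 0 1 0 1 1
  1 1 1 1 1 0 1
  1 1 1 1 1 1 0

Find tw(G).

A width-4 tree decomposition is:
Bags: B1 = {0, 1, 4, 5, 6}  B2 = {0, 1, 2, 5, 6}  B3 = {0, 3, 4, 5, 6}
Tree: B1–B2, B1–B3
The largest bag has 5 vertices, giving width 4; this decomposition certifies tw(G) ≤ 4. Conversely, {0, 1, 2, 5, 6} is a clique of size 5, and the vertices of any clique must share a bag in every tree decomposition; so some bag has ≥ 5 vertices and tw(G) ≥ 4. Therefore the treewidth is 4.

4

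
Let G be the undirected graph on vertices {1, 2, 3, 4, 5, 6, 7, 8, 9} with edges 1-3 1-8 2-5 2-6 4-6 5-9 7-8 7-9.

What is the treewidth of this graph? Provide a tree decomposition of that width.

The largest bag has 2 vertices, giving width 1; this decomposition certifies tw(G) ≤ 1. G has an edge, so its treewidth is at least 1. The upper and lower bounds meet at 1, so that is the treewidth.

Treewidth 1.
One such decomposition:
Bags: B1 = {4, 6}  B2 = {2, 6}  B3 = {2, 5}  B4 = {5, 9}  B5 = {7, 9}  B6 = {7, 8}  B7 = {1, 8}  B8 = {1, 3}
Tree: B1–B2, B2–B3, B3–B4, B4–B5, B5–B6, B6–B7, B7–B8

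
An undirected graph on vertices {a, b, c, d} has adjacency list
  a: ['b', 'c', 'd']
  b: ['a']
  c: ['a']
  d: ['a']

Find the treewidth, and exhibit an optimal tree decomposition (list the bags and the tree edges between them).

Treewidth 1.
One such decomposition:
Bags: B1 = {a, c}  B2 = {a, d}  B3 = {a, b}
Tree: B1–B2, B1–B3

Each bag holds 2 vertices, so the decomposition has width 1, which upper-bounds the treewidth. Since G has at least one edge (e.g. c–a), it is not an edgeless graph, so tw(G) ≥ 1. Hence tw(G) = 1 exactly.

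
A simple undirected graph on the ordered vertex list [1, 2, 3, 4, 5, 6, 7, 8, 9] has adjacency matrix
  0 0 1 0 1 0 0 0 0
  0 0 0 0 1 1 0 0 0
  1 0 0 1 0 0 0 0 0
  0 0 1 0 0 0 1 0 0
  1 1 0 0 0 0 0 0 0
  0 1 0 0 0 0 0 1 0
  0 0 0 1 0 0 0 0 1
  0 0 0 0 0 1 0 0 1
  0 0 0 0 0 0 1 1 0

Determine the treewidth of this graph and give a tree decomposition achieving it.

Treewidth 2.
One such decomposition:
Bags: B1 = {1, 3, 4}  B2 = {1, 4, 7}  B3 = {1, 7, 9}  B4 = {1, 8, 9}  B5 = {1, 6, 8}  B6 = {1, 2, 6}  B7 = {1, 2, 5}
Tree: B1–B2, B2–B3, B3–B4, B4–B5, B5–B6, B6–B7

Each bag holds 3 vertices, so the decomposition has width 2, which upper-bounds the treewidth. The edges 1–3–4–7–9–8–6–2–5–1 form a cycle, so G is not a tree and its treewidth is at least 2. Hence tw(G) = 2 exactly.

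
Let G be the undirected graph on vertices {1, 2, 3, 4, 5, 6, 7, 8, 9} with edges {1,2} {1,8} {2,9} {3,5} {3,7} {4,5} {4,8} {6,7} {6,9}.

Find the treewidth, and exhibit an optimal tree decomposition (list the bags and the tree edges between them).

The largest bag has 3 vertices, giving width 2; this decomposition certifies tw(G) ≤ 2. Since 4–8–1–2–9–6–7–3–5–4 is a cycle in G, G is not acyclic. Forests are exactly the graphs of treewidth ≤ 1, so tw(G) ≥ 2. Hence tw(G) = 2 exactly.

Treewidth 2.
Bags: B1 = {1, 4, 8}  B2 = {1, 2, 4}  B3 = {2, 4, 9}  B4 = {4, 6, 9}  B5 = {4, 6, 7}  B6 = {3, 4, 7}  B7 = {3, 4, 5}
Tree: B1–B2, B2–B3, B3–B4, B4–B5, B5–B6, B6–B7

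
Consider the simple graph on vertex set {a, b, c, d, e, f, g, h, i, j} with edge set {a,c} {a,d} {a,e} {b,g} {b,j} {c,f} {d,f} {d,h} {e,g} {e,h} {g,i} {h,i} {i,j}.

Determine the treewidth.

A width-2 tree decomposition is:
Bags: B1 = {a, c, f}  B2 = {a, d, f}  B3 = {a, d, e}  B4 = {d, e, h}  B5 = {e, g, h}  B6 = {g, h, i}  B7 = {b, g, i}  B8 = {b, i, j}
Tree: B1–B2, B2–B3, B3–B4, B4–B5, B5–B6, B6–B7, B7–B8
The largest bag has 3 vertices, giving width 2; this decomposition certifies tw(G) ≤ 2. For the lower bound, G contains the cycle c–f–d–a–c, so G is not a forest; only forests have treewidth ≤ 1, hence tw(G) ≥ 2. Hence tw(G) = 2 exactly.

2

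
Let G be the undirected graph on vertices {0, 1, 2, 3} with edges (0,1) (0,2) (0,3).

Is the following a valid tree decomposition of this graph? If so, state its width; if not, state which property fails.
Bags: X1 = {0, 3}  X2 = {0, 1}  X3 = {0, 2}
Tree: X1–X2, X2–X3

Checking the three conditions: (i) the bags cover all of {0, 1, 2, 3}; (ii) for each edge, some bag contains both endpoints; (iii) the bags containing any fixed vertex form a subtree. All hold, so the decomposition is valid with width 2 − 1 = 1.

Yes; width 1.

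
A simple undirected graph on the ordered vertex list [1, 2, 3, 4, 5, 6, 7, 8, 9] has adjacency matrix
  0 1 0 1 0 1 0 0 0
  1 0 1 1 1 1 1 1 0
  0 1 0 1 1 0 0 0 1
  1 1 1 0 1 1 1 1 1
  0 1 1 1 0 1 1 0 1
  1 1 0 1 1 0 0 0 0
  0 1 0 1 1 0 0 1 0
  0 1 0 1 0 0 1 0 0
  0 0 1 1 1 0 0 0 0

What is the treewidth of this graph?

3

A width-3 tree decomposition is:
Bags: B1 = {2, 3, 4, 5}  B2 = {2, 4, 5, 7}  B3 = {2, 4, 5, 6}  B4 = {2, 4, 7, 8}  B5 = {3, 4, 5, 9}  B6 = {1, 2, 4, 6}
Tree: B1–B2, B1–B3, B2–B4, B1–B5, B3–B6
Every bag has size at most 4, so the width is 4 − 1 = 3 and tw(G) ≤ 3. On the other hand G contains the 4-clique {3, 4, 5, 9}. A clique must lie in a single bag of any decomposition, so no decomposition can have width below 3. Combining the bounds, tw(G) = 3.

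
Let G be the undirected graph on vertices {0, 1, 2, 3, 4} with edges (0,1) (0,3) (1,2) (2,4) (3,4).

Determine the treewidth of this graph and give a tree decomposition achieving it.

Treewidth 2.
One optimal decomposition is:
Bags: B1 = {1, 2, 4}  B2 = {0, 1, 4}  B3 = {0, 3, 4}
Tree: B1–B2, B2–B3

The largest bag has 3 vertices, giving width 2; this decomposition certifies tw(G) ≤ 2. For the lower bound, G contains the cycle 4–2–1–0–3–4, so G is not a forest; only forests have treewidth ≤ 1, hence tw(G) ≥ 2. Combining the bounds, tw(G) = 2.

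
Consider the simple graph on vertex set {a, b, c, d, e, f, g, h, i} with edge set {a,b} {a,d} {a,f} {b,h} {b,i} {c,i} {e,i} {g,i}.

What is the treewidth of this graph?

1

A width-1 tree decomposition is:
Bags: B1 = {b, i}  B2 = {c, i}  B3 = {a, b}  B4 = {a, f}  B5 = {a, d}  B6 = {e, i}  B7 = {b, h}  B8 = {g, i}
Tree: B1–B2, B1–B3, B3–B4, B3–B5, B2–B6, B3–B7, B6–B8
Every bag has size at most 2, so the width is 2 − 1 = 1 and tw(G) ≤ 1. G has an edge, so its treewidth is at least 1. Hence tw(G) = 1 exactly.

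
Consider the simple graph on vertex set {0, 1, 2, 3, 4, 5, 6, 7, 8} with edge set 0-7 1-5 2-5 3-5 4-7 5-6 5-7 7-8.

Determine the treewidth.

A width-1 tree decomposition is:
Bags: B1 = {5, 7}  B2 = {5, 6}  B3 = {4, 7}  B4 = {7, 8}  B5 = {2, 5}  B6 = {0, 7}  B7 = {1, 5}  B8 = {3, 5}
Tree: B1–B2, B1–B3, B3–B4, B2–B5, B3–B6, B2–B7, B1–B8
Every bag has size at most 2, so the width is 2 − 1 = 1 and tw(G) ≤ 1. Any graph with an edge has treewidth ≥ 1, and G has the edge 7–5. Hence tw(G) = 1 exactly.

1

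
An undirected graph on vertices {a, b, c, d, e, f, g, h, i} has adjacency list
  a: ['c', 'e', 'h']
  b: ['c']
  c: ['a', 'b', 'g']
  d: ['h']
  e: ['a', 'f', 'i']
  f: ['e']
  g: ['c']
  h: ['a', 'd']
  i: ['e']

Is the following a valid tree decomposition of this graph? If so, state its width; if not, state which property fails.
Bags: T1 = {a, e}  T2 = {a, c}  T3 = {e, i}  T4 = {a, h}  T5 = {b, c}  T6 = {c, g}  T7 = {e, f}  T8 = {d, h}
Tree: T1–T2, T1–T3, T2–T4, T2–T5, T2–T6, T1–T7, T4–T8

Yes; width 1.

Vertex coverage: the bags together contain {a, b, c, d, e, f, g, h, i}, the full vertex set. Edge coverage: each edge of G has both endpoints in at least one bag. Running intersection: for every vertex, the bags containing it form a connected subtree. All three properties hold, so this is a valid tree decomposition of width max|bag| − 1 = 1, and hence tw(G) ≤ 1.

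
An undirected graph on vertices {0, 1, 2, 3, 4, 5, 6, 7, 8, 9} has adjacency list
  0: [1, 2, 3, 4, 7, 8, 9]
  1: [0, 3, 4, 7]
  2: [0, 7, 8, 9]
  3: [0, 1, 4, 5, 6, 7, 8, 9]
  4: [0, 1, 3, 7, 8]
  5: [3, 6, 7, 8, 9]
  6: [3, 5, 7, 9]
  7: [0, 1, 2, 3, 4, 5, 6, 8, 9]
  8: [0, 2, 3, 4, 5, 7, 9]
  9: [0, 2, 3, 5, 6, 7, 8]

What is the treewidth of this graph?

4

A width-4 tree decomposition is:
Bags: B1 = {0, 3, 4, 7, 8}  B2 = {0, 1, 3, 4, 7}  B3 = {0, 3, 7, 8, 9}  B4 = {0, 2, 7, 8, 9}  B5 = {3, 5, 7, 8, 9}  B6 = {3, 5, 6, 7, 9}
Tree: B1–B2, B1–B3, B3–B4, B3–B5, B5–B6
Each bag holds 5 vertices, so the decomposition has width 4, which upper-bounds the treewidth. For the lower bound, the 5 vertices {0, 2, 7, 8, 9} are pairwise adjacent, and any tree decomposition puts a clique entirely inside one bag — forcing width ≥ 4. Therefore the treewidth is 4.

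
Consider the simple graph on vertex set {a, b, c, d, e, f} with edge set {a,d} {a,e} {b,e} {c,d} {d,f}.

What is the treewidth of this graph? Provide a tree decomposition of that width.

Treewidth 1.
One optimal decomposition is:
Bags: B1 = {d, f}  B2 = {a, d}  B3 = {a, e}  B4 = {c, d}  B5 = {b, e}
Tree: B1–B2, B2–B3, B2–B4, B3–B5

Each bag holds 2 vertices, so the decomposition has width 1, which upper-bounds the treewidth. Any graph with an edge has treewidth ≥ 1, and G has the edge f–d. The upper and lower bounds meet at 1, so that is the treewidth.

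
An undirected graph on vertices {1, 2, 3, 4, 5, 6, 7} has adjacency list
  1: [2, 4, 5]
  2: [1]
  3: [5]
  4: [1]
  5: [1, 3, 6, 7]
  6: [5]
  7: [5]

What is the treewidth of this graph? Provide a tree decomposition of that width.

The largest bag has 2 vertices, giving width 1; this decomposition certifies tw(G) ≤ 1. Since G has at least one edge (e.g. 6–5), it is not an edgeless graph, so tw(G) ≥ 1. The upper and lower bounds meet at 1, so that is the treewidth.

Treewidth 1.
Bags: B1 = {5, 6}  B2 = {1, 5}  B3 = {3, 5}  B4 = {1, 4}  B5 = {1, 2}  B6 = {5, 7}
Tree: B1–B2, B1–B3, B2–B4, B2–B5, B1–B6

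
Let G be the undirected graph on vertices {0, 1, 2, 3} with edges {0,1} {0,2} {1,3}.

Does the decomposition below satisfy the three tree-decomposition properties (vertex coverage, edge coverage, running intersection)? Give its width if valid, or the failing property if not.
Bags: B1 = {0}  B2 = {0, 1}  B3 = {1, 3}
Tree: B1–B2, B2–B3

No — vertex 2 appears in no bag.

A tree decomposition must satisfy three properties: every vertex lies in some bag; for every edge, both endpoints lie together in some bag; and for every vertex, the bags containing it form a connected subtree. Here vertex 2 appears in no bag, so the decomposition is invalid.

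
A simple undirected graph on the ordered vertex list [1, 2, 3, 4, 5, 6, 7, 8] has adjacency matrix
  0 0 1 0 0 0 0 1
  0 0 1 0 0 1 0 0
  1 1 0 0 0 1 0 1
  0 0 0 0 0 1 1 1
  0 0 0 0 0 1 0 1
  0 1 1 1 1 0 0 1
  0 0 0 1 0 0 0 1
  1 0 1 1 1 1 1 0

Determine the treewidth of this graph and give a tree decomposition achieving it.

Each bag holds 3 vertices, so the decomposition has width 2, which upper-bounds the treewidth. For the lower bound, the 3 vertices {1, 3, 8} are pairwise adjacent, and any tree decomposition puts a clique entirely inside one bag — forcing width ≥ 2. Hence tw(G) = 2 exactly.

Treewidth 2.
Bags: B1 = {3, 6, 8}  B2 = {1, 3, 8}  B3 = {4, 6, 8}  B4 = {4, 7, 8}  B5 = {5, 6, 8}  B6 = {2, 3, 6}
Tree: B1–B2, B1–B3, B3–B4, B1–B5, B1–B6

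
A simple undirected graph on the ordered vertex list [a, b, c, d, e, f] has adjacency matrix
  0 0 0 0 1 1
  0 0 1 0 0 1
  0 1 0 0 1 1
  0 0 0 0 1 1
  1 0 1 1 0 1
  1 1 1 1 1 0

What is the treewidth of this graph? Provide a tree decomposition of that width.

Treewidth 2.
One optimal decomposition is:
Bags: B1 = {c, e, f}  B2 = {a, e, f}  B3 = {b, c, f}  B4 = {d, e, f}
Tree: B1–B2, B1–B3, B1–B4

Each bag holds 3 vertices, so the decomposition has width 2, which upper-bounds the treewidth. For the lower bound, the 3 vertices {d, e, f} are pairwise adjacent, and any tree decomposition puts a clique entirely inside one bag — forcing width ≥ 2. Combining the bounds, tw(G) = 2.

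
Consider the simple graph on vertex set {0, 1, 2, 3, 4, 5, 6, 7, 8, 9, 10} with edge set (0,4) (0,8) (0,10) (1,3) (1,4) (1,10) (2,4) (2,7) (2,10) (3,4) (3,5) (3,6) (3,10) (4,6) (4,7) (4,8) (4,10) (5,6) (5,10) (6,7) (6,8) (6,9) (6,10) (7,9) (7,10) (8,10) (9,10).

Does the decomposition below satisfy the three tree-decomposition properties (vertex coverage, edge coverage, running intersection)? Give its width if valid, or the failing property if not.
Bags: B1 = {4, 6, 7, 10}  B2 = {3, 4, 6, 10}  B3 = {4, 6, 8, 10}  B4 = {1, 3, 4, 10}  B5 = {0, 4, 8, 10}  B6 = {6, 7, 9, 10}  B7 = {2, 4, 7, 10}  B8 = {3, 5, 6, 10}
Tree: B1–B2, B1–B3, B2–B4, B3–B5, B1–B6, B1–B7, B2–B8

Vertex coverage: the bags together contain {0, 1, 2, 3, 4, 5, 6, 7, 8, 9, 10}, the full vertex set. Edge coverage: each edge of G has both endpoints in at least one bag. Running intersection: for every vertex, the bags containing it form a connected subtree. All three properties hold, so this is a valid tree decomposition of width max|bag| − 1 = 3, and hence tw(G) ≤ 3.

Yes; width 3.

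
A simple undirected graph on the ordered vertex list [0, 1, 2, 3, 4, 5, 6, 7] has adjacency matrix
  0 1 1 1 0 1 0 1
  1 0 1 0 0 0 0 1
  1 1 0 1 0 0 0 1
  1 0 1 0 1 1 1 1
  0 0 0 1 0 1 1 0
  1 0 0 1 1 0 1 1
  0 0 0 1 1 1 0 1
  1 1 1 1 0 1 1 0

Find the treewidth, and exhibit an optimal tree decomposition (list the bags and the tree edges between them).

The largest bag has 4 vertices, giving width 3; this decomposition certifies tw(G) ≤ 3. For the lower bound, the 4 vertices {0, 1, 2, 7} are pairwise adjacent, and any tree decomposition puts a clique entirely inside one bag — forcing width ≥ 3. The upper and lower bounds meet at 3, so that is the treewidth.

Treewidth 3.
Bags: B1 = {0, 3, 5, 7}  B2 = {0, 2, 3, 7}  B3 = {0, 1, 2, 7}  B4 = {3, 5, 6, 7}  B5 = {3, 4, 5, 6}
Tree: B1–B2, B2–B3, B1–B4, B4–B5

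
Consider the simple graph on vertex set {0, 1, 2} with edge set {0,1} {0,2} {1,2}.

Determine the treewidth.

A width-2 tree decomposition is:
Bags: B1 = {0, 1, 2}
Tree: (single bag)
A single bag containing all 3 vertices is trivially a valid decomposition of width 2. On the other hand G contains the 3-clique {0, 1, 2}. A clique must lie in a single bag of any decomposition, so no decomposition can have width below 2. Hence tw(G) = 2 exactly.

2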